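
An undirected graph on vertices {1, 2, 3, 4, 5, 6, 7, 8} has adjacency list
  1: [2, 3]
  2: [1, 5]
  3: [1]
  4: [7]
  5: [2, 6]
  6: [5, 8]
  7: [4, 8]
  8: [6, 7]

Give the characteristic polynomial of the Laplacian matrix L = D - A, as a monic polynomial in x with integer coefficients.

x^8 - 14x^7 + 78x^6 - 220x^5 + 330x^4 - 252x^3 + 84x^2 - 8x

Reading degrees in the order [1, 2, 3, 4, 5, 6, 7, 8] gives [2, 2, 1, 1, 2, 2, 2, 2]; set D = diag(2, 2, 1, 1, 2, 2, 2, 2) and form L = D - A. L has integer entries, so p(x) = det(xI - L) has integer coefficients. Expanding the determinant yields x^8 - 14x^7 + 78x^6 - 220x^5 + 330x^4 - 252x^3 + 84x^2 - 8x. The constant term is 0 because L is singular (the all-ones vector lies in its kernel). By the matrix-tree theorem the graph has (1/8) * product of the nonzero eigenvalues = 1 spanning tree.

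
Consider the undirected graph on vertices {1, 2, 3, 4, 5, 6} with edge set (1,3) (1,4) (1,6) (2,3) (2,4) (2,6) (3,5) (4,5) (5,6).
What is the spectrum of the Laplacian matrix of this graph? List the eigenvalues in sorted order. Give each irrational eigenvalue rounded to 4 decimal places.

Each diagonal entry of L is the vertex degree and each off-diagonal entry is -1 where an edge is present, 0 otherwise; in the order [1, 2, 3, 4, 5, 6] the diagonal is [3, 3, 3, 3, 3, 3]. Diagonalising L (or applying a numerical eigensolver to the 6x6 matrix) gives the spectrum above. The single zero eigenvalue shows the graph is connected. The largest eigenvalue, 6, is at most the vertex count 6.

[0, 3, 3, 3, 3, 6]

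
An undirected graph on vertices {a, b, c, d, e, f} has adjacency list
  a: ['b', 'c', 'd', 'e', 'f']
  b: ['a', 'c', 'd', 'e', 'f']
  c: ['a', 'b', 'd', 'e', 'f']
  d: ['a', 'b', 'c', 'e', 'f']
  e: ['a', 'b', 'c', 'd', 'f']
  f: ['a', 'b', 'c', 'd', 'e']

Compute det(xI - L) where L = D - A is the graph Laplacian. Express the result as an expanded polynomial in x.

x^6 - 30x^5 + 360x^4 - 2160x^3 + 6480x^2 - 7776x

With the vertex order [a, b, c, d, e, f], the degrees are [5, 5, 5, 5, 5, 5], giving D = diag(5, 5, 5, 5, 5, 5) and L = D - A. L has integer entries, so p(x) = det(xI - L) has integer coefficients. Expanding the determinant yields x^6 - 30x^5 + 360x^4 - 2160x^3 + 6480x^2 - 7776x. Since p(0) = det(-L) = 0, x divides p(x).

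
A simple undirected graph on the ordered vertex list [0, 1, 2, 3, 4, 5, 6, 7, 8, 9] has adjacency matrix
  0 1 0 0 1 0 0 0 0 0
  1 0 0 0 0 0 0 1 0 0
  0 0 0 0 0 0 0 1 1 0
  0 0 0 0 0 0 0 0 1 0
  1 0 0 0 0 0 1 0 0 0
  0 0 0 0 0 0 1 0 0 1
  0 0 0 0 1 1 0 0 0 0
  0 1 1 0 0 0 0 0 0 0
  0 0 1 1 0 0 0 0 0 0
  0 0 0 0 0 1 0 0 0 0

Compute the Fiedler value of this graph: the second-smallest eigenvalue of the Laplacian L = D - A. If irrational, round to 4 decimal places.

0.0979

Reading degrees in the order [0, 1, 2, 3, 4, 5, 6, 7, 8, 9] gives [2, 2, 2, 1, 2, 2, 2, 2, 2, 1]; set D = diag(2, 2, 2, 1, 2, 2, 2, 2, 2, 1) and form L = D - A. The smallest Laplacian eigenvalue is always 0. The next one, lambda_2 = 0.0979, measures how hard the graph is to disconnect: larger values mean better connectivity. By the matrix-tree theorem the graph has (1/10) * product of the nonzero eigenvalues = 1 spanning tree.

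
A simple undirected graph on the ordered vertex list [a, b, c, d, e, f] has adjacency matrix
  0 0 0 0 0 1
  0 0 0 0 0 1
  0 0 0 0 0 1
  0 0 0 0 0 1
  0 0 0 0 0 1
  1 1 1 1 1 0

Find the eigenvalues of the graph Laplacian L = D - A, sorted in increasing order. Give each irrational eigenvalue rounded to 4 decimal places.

Each diagonal entry of L is the vertex degree and each off-diagonal entry is -1 where an edge is present, 0 otherwise; in the order [a, b, c, d, e, f] the diagonal is [1, 1, 1, 1, 1, 5]. The multiplicity of 0 as a Laplacian eigenvalue equals the number of connected components. By the matrix-tree theorem the graph has (1/6) * product of the nonzero eigenvalues = 1 spanning tree.

[0, 1, 1, 1, 1, 6]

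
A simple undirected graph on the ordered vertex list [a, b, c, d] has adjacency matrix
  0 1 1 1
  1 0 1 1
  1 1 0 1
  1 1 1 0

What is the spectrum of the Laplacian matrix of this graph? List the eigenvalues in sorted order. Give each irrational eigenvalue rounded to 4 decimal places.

With the vertex order [a, b, c, d], the degrees are [3, 3, 3, 3], giving D = diag(3, 3, 3, 3) and L = D - A. Since every row of L sums to 0, the all-ones vector is in the kernel and 0 is an eigenvalue. By the matrix-tree theorem the graph has (1/4) * product of the nonzero eigenvalues = 16 spanning trees.

[0, 4, 4, 4]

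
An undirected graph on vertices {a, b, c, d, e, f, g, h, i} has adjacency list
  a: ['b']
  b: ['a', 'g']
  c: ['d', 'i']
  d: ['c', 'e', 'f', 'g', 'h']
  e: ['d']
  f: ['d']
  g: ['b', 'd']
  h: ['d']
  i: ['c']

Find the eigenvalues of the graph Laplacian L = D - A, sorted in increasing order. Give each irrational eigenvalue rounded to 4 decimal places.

Each diagonal entry of L is the vertex degree and each off-diagonal entry is -1 where an edge is present, 0 otherwise; in the order [a, b, c, d, e, f, g, h, i] the diagonal is [1, 2, 2, 5, 1, 1, 2, 1, 1]. Diagonalising L (or applying a numerical eigensolver to the 9x9 matrix) gives the spectrum above. The single zero eigenvalue shows the graph is connected. The largest eigenvalue, 6.1036, is at most the vertex count 9. The eigenvalues sum to 16, which equals trace(L) = 2|E|.

[0, 0.2483, 0.5063, 1, 1, 1.4950, 2.4702, 3.1767, 6.1036]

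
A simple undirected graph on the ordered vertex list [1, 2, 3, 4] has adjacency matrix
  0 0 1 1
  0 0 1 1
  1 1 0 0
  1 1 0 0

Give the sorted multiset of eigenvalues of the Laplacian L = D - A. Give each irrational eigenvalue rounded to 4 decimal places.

With the vertex order [1, 2, 3, 4], the degrees are [2, 2, 2, 2], giving D = diag(2, 2, 2, 2) and L = D - A. L is symmetric positive semidefinite, so every eigenvalue is real and nonnegative. The single zero eigenvalue shows the graph is connected.

[0, 2, 2, 4]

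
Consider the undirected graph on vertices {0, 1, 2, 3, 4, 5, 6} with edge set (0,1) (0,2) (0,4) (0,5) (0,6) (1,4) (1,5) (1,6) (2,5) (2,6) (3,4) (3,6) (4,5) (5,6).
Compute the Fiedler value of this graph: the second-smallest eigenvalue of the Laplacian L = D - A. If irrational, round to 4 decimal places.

1.8772

Reading degrees in the order [0, 1, 2, 3, 4, 5, 6] gives [5, 4, 3, 2, 4, 5, 5]; set D = diag(5, 4, 3, 2, 4, 5, 5) and form L = D - A. Computing the eigenvalues of L and sorting gives [0, 1.8772, 3.0536, 4.6268, 5.8103, 6, 6.6321]. The Fiedler value lambda_2 = 1.8772 is strictly positive, so the graph is connected.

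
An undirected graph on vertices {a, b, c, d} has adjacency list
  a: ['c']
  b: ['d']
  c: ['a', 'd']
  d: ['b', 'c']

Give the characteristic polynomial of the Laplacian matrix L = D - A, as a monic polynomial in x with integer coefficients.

Reading degrees in the order [a, b, c, d] gives [1, 1, 2, 2]; set D = diag(1, 1, 2, 2) and form L = D - A. L has integer entries, so p(x) = det(xI - L) has integer coefficients. Expanding the determinant yields x^4 - 6x^3 + 10x^2 - 4x. The coefficient of x^3 equals -trace(L) = -6, matching the sum of degrees. By the matrix-tree theorem the graph has (1/4) * product of the nonzero eigenvalues = 1 spanning tree. The eigenvalues sum to 6, which equals trace(L) = 2|E|.

x^4 - 6x^3 + 10x^2 - 4x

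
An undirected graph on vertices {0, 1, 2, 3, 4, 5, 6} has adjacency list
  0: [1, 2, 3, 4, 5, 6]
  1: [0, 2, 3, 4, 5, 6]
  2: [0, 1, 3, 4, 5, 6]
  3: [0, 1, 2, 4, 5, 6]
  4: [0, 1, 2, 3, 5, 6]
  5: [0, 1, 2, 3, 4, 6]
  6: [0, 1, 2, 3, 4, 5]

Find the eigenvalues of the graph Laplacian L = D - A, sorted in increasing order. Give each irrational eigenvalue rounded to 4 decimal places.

Reading degrees in the order [0, 1, 2, 3, 4, 5, 6] gives [6, 6, 6, 6, 6, 6, 6]; set D = diag(6, 6, 6, 6, 6, 6, 6) and form L = D - A. L is symmetric positive semidefinite, so every eigenvalue is real and nonnegative. There is one zero in the spectrum, matching the 1 component.

[0, 7, 7, 7, 7, 7, 7]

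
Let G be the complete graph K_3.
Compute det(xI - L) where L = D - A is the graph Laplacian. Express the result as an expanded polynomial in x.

The graph has 3 vertices and degree multiset [2, 2, 2]; D is the diagonal matrix of degrees and L = D - A. The eigenvalues of L are [0, 3, 3]; the characteristic polynomial is the product of (x - lambda_i), which multiplies out to x^3 - 6x^2 + 9x. Since p(0) = det(-L) = 0, x divides p(x).

x^3 - 6x^2 + 9x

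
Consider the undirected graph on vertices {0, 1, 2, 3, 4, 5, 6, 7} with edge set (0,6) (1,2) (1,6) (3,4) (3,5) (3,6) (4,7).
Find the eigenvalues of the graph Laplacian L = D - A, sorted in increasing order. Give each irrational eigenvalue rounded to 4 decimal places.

[0, 0.2509, 0.5858, 0.7287, 2, 2.3349, 3.4142, 4.6855]

With the vertex order [0, 1, 2, 3, 4, 5, 6, 7], the degrees are [1, 2, 1, 3, 2, 1, 3, 1], giving D = diag(1, 2, 1, 3, 2, 1, 3, 1) and L = D - A. Diagonalising L (or applying a numerical eigensolver to the 8x8 matrix) gives the spectrum above. The single zero eigenvalue shows the graph is connected.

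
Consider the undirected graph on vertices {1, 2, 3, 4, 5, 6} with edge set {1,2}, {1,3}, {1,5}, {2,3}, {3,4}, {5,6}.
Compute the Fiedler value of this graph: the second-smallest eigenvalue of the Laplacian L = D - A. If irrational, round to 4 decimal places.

Reading degrees in the order [1, 2, 3, 4, 5, 6] gives [3, 2, 3, 1, 2, 1]; set D = diag(3, 2, 3, 1, 2, 1) and form L = D - A. Computing the eigenvalues of L and sorting gives [0, 0.4131, 1.1369, 2.3595, 3.6977, 4.3928]. The Fiedler value lambda_2 = 0.4131 is strictly positive, so the graph is connected. The eigenvalues sum to 12, which equals trace(L) = 2|E|.

0.4131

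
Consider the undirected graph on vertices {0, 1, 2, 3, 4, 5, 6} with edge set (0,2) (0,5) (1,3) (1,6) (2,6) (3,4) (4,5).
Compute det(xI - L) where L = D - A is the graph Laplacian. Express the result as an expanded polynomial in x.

x^7 - 14x^6 + 77x^5 - 210x^4 + 294x^3 - 196x^2 + 49x

Reading degrees in the order [0, 1, 2, 3, 4, 5, 6] gives [2, 2, 2, 2, 2, 2, 2]; set D = diag(2, 2, 2, 2, 2, 2, 2) and form L = D - A. L has integer entries, so p(x) = det(xI - L) has integer coefficients. Expanding the determinant yields x^7 - 14x^6 + 77x^5 - 210x^4 + 294x^3 - 196x^2 + 49x. The coefficient of x^6 equals -trace(L) = -14, matching the sum of degrees. By the matrix-tree theorem the graph has (1/7) * product of the nonzero eigenvalues = 7 spanning trees. There is one zero in the spectrum, matching the 1 component.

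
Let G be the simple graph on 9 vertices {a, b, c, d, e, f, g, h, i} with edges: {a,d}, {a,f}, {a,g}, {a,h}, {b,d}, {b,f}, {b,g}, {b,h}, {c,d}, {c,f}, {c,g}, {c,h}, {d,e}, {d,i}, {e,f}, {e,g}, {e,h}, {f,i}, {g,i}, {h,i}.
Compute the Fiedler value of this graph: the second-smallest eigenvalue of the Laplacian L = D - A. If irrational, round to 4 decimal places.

4

Each diagonal entry of L is the vertex degree and each off-diagonal entry is -1 where an edge is present, 0 otherwise; in the order [a, b, c, d, e, f, g, h, i] the diagonal is [4, 4, 4, 5, 4, 5, 5, 5, 4]. Computing the eigenvalues of L and sorting gives [0, 4, 4, 4, 4, 5, 5, 5, 9]. The Fiedler value lambda_2 = 4 is strictly positive, so the graph is connected. The largest eigenvalue, 9, is at most the vertex count 9.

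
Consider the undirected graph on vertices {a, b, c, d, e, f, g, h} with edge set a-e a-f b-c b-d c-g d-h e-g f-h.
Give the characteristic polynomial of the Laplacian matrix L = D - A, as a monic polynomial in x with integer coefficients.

Each diagonal entry of L is the vertex degree and each off-diagonal entry is -1 where an edge is present, 0 otherwise; in the order [a, b, c, d, e, f, g, h] the diagonal is [2, 2, 2, 2, 2, 2, 2, 2]. Computing det(xI - L) by cofactor expansion (or equivalently via sum-over-permutations) gives x^8 - 16x^7 + 104x^6 - 352x^5 + 660x^4 - 672x^3 + 336x^2 - 64x. The coefficient of x^7 equals -trace(L) = -16, matching the sum of degrees. The eigenvalues sum to 16, which equals trace(L) = 2|E|. By the matrix-tree theorem the graph has (1/8) * product of the nonzero eigenvalues = 8 spanning trees.

x^8 - 16x^7 + 104x^6 - 352x^5 + 660x^4 - 672x^3 + 336x^2 - 64x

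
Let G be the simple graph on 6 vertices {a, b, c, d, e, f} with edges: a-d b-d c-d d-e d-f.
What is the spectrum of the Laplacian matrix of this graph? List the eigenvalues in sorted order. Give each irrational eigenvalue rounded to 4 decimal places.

With the vertex order [a, b, c, d, e, f], the degrees are [1, 1, 1, 5, 1, 1], giving D = diag(1, 1, 1, 5, 1, 1) and L = D - A. L is symmetric positive semidefinite, so every eigenvalue is real and nonnegative. The single zero eigenvalue shows the graph is connected. There is one zero in the spectrum, matching the 1 component.

[0, 1, 1, 1, 1, 6]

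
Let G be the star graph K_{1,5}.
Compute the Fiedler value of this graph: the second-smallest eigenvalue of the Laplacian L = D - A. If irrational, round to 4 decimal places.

1

The graph has 6 vertices and degree multiset [5, 1, 1, 1, 1, 1]; D is the diagonal matrix of degrees and L = D - A. Computing the eigenvalues of L and sorting gives [0, 1, 1, 1, 1, 6]. The Fiedler value lambda_2 = 1 is strictly positive, so the graph is connected. By the matrix-tree theorem the graph has (1/6) * product of the nonzero eigenvalues = 1 spanning tree. The eigenvalues sum to 10, which equals trace(L) = 2|E|.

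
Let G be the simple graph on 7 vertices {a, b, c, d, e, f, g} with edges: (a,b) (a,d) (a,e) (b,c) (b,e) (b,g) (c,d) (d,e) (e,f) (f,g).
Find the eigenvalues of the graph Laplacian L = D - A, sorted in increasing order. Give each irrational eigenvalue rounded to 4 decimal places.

With the vertex order [a, b, c, d, e, f, g], the degrees are [3, 4, 2, 3, 4, 2, 2], giving D = diag(3, 4, 2, 3, 4, 2, 2) and L = D - A. Since every row of L sums to 0, the all-ones vector is in the kernel and 0 is an eigenvalue. By the matrix-tree theorem the graph has (1/7) * product of the nonzero eigenvalues = 85 spanning trees. There is one zero in the spectrum, matching the 1 component.

[0, 1.0700, 2.0972, 2.6430, 3.6778, 4.6671, 5.8449]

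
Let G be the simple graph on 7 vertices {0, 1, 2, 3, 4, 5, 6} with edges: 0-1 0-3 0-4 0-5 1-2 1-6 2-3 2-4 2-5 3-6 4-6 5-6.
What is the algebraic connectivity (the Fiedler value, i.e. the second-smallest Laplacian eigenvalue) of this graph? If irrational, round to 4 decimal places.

Reading degrees in the order [0, 1, 2, 3, 4, 5, 6] gives [4, 3, 4, 3, 3, 3, 4]; set D = diag(4, 3, 4, 3, 3, 3, 4) and form L = D - A. The smallest Laplacian eigenvalue is always 0. The next one, lambda_2 = 3, measures how hard the graph is to disconnect: larger values mean better connectivity. The largest eigenvalue, 7, is at most the vertex count 7.

3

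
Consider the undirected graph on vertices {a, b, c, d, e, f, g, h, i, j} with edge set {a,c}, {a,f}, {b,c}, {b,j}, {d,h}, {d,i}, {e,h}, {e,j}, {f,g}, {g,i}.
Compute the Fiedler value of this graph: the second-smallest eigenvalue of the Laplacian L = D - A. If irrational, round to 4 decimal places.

Reading degrees in the order [a, b, c, d, e, f, g, h, i, j] gives [2, 2, 2, 2, 2, 2, 2, 2, 2, 2]; set D = diag(2, 2, 2, 2, 2, 2, 2, 2, 2, 2) and form L = D - A. Computing the eigenvalues of L and sorting gives [0, 0.3820, 0.3820, 1.3820, 1.3820, 2.6180, 2.6180, 3.6180, 3.6180, 4]. The Fiedler value lambda_2 = 0.3820 is strictly positive, so the graph is connected.

0.3820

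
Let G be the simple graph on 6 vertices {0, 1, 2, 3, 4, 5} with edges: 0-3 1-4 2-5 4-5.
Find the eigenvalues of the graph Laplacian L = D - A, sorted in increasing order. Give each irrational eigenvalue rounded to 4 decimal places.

[0, 0, 0.5858, 2, 2, 3.4142]

Each diagonal entry of L is the vertex degree and each off-diagonal entry is -1 where an edge is present, 0 otherwise; in the order [0, 1, 2, 3, 4, 5] the diagonal is [1, 1, 1, 1, 2, 2]. L is symmetric positive semidefinite, so every eigenvalue is real and nonnegative. The 2 zero eigenvalues correspond to the 2 connected components. The eigenvalues sum to 8, which equals trace(L) = 2|E|. The largest eigenvalue, 3.4142, is at most the vertex count 6.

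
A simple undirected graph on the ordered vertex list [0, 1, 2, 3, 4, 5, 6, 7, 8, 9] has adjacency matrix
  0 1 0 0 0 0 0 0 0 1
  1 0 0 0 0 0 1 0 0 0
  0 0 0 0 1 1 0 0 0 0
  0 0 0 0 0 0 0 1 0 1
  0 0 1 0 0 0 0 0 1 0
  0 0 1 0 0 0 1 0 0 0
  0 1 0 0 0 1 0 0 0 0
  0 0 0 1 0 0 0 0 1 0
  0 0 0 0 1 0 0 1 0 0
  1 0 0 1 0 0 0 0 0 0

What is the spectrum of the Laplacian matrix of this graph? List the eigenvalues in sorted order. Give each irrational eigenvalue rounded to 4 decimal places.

Each diagonal entry of L is the vertex degree and each off-diagonal entry is -1 where an edge is present, 0 otherwise; in the order [0, 1, 2, 3, 4, 5, 6, 7, 8, 9] the diagonal is [2, 2, 2, 2, 2, 2, 2, 2, 2, 2]. Since every row of L sums to 0, the all-ones vector is in the kernel and 0 is an eigenvalue.

[0, 0.3820, 0.3820, 1.3820, 1.3820, 2.6180, 2.6180, 3.6180, 3.6180, 4]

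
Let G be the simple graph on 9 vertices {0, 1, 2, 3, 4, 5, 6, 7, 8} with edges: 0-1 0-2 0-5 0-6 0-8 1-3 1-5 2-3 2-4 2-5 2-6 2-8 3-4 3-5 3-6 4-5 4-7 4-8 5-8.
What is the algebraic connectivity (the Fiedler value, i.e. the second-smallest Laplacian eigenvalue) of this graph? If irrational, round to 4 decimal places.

Reading degrees in the order [0, 1, 2, 3, 4, 5, 6, 7, 8] gives [5, 3, 6, 5, 5, 6, 3, 1, 4]; set D = diag(5, 3, 6, 5, 5, 6, 3, 1, 4) and form L = D - A. The smallest Laplacian eigenvalue is always 0. The next one, lambda_2 = 0.8783, measures how hard the graph is to disconnect: larger values mean better connectivity. The eigenvalues sum to 38, which equals trace(L) = 2|E|. There is one zero in the spectrum, matching the 1 component.

0.8783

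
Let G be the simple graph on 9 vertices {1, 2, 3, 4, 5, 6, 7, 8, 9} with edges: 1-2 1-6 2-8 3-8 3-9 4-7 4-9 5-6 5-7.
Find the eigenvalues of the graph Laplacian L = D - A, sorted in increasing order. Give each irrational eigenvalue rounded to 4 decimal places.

Each diagonal entry of L is the vertex degree and each off-diagonal entry is -1 where an edge is present, 0 otherwise; in the order [1, 2, 3, 4, 5, 6, 7, 8, 9] the diagonal is [2, 2, 2, 2, 2, 2, 2, 2, 2]. Since every row of L sums to 0, the all-ones vector is in the kernel and 0 is an eigenvalue. The eigenvalues sum to 18, which equals trace(L) = 2|E|. The largest eigenvalue, 3.8794, is at most the vertex count 9.

[0, 0.4679, 0.4679, 1.6527, 1.6527, 3, 3, 3.8794, 3.8794]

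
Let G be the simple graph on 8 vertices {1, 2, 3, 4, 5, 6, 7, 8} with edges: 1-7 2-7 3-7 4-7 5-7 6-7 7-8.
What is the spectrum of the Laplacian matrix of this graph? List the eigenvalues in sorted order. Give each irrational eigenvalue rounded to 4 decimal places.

Reading degrees in the order [1, 2, 3, 4, 5, 6, 7, 8] gives [1, 1, 1, 1, 1, 1, 7, 1]; set D = diag(1, 1, 1, 1, 1, 1, 7, 1) and form L = D - A. Diagonalising L (or applying a numerical eigensolver to the 8x8 matrix) gives the spectrum above. By the matrix-tree theorem the graph has (1/8) * product of the nonzero eigenvalues = 1 spanning tree.

[0, 1, 1, 1, 1, 1, 1, 8]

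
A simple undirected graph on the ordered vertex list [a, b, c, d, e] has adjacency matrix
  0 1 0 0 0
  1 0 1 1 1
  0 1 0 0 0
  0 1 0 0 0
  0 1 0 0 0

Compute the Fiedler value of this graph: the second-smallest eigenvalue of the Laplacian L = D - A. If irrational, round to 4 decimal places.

Each diagonal entry of L is the vertex degree and each off-diagonal entry is -1 where an edge is present, 0 otherwise; in the order [a, b, c, d, e] the diagonal is [1, 4, 1, 1, 1]. Computing the eigenvalues of L and sorting gives [0, 1, 1, 1, 5]. The Fiedler value lambda_2 = 1 is strictly positive, so the graph is connected.

1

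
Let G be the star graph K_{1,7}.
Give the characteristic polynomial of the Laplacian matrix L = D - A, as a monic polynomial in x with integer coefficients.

The graph has 8 vertices and degree multiset [7, 1, 1, 1, 1, 1, 1, 1]; D is the diagonal matrix of degrees and L = D - A. The eigenvalues of L are [0, 1, 1, 1, 1, 1, 1, 8]; the characteristic polynomial is the product of (x - lambda_i), which multiplies out to x^8 - 14x^7 + 63x^6 - 140x^5 + 175x^4 - 126x^3 + 49x^2 - 8x. The coefficient of x^7 equals -trace(L) = -14, matching the sum of degrees. By the matrix-tree theorem the graph has (1/8) * product of the nonzero eigenvalues = 1 spanning tree. The largest eigenvalue, 8, is at most the vertex count 8.

x^8 - 14x^7 + 63x^6 - 140x^5 + 175x^4 - 126x^3 + 49x^2 - 8x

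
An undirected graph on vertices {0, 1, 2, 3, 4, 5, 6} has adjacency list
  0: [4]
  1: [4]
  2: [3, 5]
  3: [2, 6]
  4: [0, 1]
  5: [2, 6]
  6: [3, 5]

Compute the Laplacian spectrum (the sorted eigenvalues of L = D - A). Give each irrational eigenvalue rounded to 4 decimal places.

Reading degrees in the order [0, 1, 2, 3, 4, 5, 6] gives [1, 1, 2, 2, 2, 2, 2]; set D = diag(1, 1, 2, 2, 2, 2, 2) and form L = D - A. Since every row of L sums to 0, the all-ones vector is in the kernel and 0 is an eigenvalue. The 2 zero eigenvalues correspond to the 2 connected components. The eigenvalues sum to 12, which equals trace(L) = 2|E|.

[0, 0, 1, 2, 2, 3, 4]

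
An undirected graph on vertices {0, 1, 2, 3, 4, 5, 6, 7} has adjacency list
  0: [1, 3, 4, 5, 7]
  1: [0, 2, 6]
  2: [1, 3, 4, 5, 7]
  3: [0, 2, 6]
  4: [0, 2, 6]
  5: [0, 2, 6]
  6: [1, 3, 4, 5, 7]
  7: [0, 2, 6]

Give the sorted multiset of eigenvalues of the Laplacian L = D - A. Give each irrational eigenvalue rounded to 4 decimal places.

Reading degrees in the order [0, 1, 2, 3, 4, 5, 6, 7] gives [5, 3, 5, 3, 3, 3, 5, 3]; set D = diag(5, 3, 5, 3, 3, 3, 5, 3) and form L = D - A. L is symmetric positive semidefinite, so every eigenvalue is real and nonnegative. The single zero eigenvalue shows the graph is connected. By the matrix-tree theorem the graph has (1/8) * product of the nonzero eigenvalues = 2025 spanning trees.

[0, 3, 3, 3, 3, 5, 5, 8]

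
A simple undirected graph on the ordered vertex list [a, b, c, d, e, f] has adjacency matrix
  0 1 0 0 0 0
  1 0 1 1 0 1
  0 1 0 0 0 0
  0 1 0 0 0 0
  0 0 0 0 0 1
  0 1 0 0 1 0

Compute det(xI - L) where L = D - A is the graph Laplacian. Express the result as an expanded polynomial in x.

Reading degrees in the order [a, b, c, d, e, f] gives [1, 4, 1, 1, 1, 2]; set D = diag(1, 4, 1, 1, 1, 2) and form L = D - A. Computing det(xI - L) by cofactor expansion (or equivalently via sum-over-permutations) gives x^6 - 10x^5 + 33x^4 - 46x^3 + 28x^2 - 6x. Since p(0) = det(-L) = 0, x divides p(x).

x^6 - 10x^5 + 33x^4 - 46x^3 + 28x^2 - 6x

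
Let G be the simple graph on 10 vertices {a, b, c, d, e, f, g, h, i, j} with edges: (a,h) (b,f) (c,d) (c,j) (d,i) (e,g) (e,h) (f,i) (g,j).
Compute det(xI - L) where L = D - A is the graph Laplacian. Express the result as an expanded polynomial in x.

x^10 - 18x^9 + 136x^8 - 560x^7 + 1365x^6 - 2002x^5 + 1716x^4 - 792x^3 + 165x^2 - 10x

Each diagonal entry of L is the vertex degree and each off-diagonal entry is -1 where an edge is present, 0 otherwise; in the order [a, b, c, d, e, f, g, h, i, j] the diagonal is [1, 1, 2, 2, 2, 2, 2, 2, 2, 2]. Computing det(xI - L) by cofactor expansion (or equivalently via sum-over-permutations) gives x^10 - 18x^9 + 136x^8 - 560x^7 + 1365x^6 - 2002x^5 + 1716x^4 - 792x^3 + 165x^2 - 10x. Since p(0) = det(-L) = 0, x divides p(x).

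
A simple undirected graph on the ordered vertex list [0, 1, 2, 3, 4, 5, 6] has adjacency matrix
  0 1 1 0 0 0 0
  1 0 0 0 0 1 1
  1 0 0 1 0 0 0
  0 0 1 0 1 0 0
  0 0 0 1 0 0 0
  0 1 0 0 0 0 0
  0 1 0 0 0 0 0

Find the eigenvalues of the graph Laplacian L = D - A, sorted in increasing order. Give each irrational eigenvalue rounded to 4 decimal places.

[0, 0.2254, 1, 1, 2.1859, 3.3604, 4.2283]

Each diagonal entry of L is the vertex degree and each off-diagonal entry is -1 where an edge is present, 0 otherwise; in the order [0, 1, 2, 3, 4, 5, 6] the diagonal is [2, 3, 2, 2, 1, 1, 1]. The multiplicity of 0 as a Laplacian eigenvalue equals the number of connected components. The single zero eigenvalue shows the graph is connected. By the matrix-tree theorem the graph has (1/7) * product of the nonzero eigenvalues = 1 spanning tree.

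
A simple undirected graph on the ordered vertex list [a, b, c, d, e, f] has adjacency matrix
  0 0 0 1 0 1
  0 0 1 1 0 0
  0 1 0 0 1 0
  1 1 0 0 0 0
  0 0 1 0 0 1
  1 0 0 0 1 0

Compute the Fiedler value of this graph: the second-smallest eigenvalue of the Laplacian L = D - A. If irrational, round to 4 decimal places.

With the vertex order [a, b, c, d, e, f], the degrees are [2, 2, 2, 2, 2, 2], giving D = diag(2, 2, 2, 2, 2, 2) and L = D - A. The smallest Laplacian eigenvalue is always 0. The next one, lambda_2 = 1, measures how hard the graph is to disconnect: larger values mean better connectivity. By the matrix-tree theorem the graph has (1/6) * product of the nonzero eigenvalues = 6 spanning trees.

1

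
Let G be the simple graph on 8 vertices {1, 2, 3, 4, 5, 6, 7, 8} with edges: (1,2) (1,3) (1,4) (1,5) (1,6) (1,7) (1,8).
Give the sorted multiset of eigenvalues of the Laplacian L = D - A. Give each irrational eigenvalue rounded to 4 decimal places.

[0, 1, 1, 1, 1, 1, 1, 8]

Reading degrees in the order [1, 2, 3, 4, 5, 6, 7, 8] gives [7, 1, 1, 1, 1, 1, 1, 1]; set D = diag(7, 1, 1, 1, 1, 1, 1, 1) and form L = D - A. Since every row of L sums to 0, the all-ones vector is in the kernel and 0 is an eigenvalue. The single zero eigenvalue shows the graph is connected. The largest eigenvalue, 8, is at most the vertex count 8.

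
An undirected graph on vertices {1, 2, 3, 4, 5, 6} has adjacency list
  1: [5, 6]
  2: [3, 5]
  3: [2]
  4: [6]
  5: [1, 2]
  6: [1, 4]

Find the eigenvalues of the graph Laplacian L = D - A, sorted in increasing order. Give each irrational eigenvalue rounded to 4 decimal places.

[0, 0.2679, 1, 2, 3, 3.7321]

Reading degrees in the order [1, 2, 3, 4, 5, 6] gives [2, 2, 1, 1, 2, 2]; set D = diag(2, 2, 1, 1, 2, 2) and form L = D - A. The multiplicity of 0 as a Laplacian eigenvalue equals the number of connected components. There is one zero in the spectrum, matching the 1 component.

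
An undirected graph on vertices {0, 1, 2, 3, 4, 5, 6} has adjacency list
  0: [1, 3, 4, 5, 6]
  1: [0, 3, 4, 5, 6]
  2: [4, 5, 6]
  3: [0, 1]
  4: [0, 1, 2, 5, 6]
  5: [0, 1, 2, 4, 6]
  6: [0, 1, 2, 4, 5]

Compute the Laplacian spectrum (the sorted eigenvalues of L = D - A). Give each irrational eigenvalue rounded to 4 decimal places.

Each diagonal entry of L is the vertex degree and each off-diagonal entry is -1 where an edge is present, 0 otherwise; in the order [0, 1, 2, 3, 4, 5, 6] the diagonal is [5, 5, 3, 2, 5, 5, 5]. L is symmetric positive semidefinite, so every eigenvalue is real and nonnegative. By the matrix-tree theorem the graph has (1/7) * product of the nonzero eigenvalues = 1296 spanning trees.

[0, 1.7382, 3.6601, 6, 6, 6, 6.6017]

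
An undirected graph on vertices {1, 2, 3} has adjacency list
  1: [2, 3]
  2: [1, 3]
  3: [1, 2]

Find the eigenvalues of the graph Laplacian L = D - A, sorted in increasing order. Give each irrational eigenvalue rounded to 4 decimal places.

[0, 3, 3]

Reading degrees in the order [1, 2, 3] gives [2, 2, 2]; set D = diag(2, 2, 2) and form L = D - A. Since every row of L sums to 0, the all-ones vector is in the kernel and 0 is an eigenvalue. There is one zero in the spectrum, matching the 1 component.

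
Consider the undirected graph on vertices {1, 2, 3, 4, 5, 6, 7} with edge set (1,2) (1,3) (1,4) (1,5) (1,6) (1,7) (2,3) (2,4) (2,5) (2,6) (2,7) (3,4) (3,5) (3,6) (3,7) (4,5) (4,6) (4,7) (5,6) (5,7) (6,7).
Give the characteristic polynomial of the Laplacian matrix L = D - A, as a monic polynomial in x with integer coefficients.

Each diagonal entry of L is the vertex degree and each off-diagonal entry is -1 where an edge is present, 0 otherwise; in the order [1, 2, 3, 4, 5, 6, 7] the diagonal is [6, 6, 6, 6, 6, 6, 6]. The eigenvalues of L are [0, 7, 7, 7, 7, 7, 7]; the characteristic polynomial is the product of (x - lambda_i), which multiplies out to x^7 - 42x^6 + 735x^5 - 6860x^4 + 36015x^3 - 100842x^2 + 117649x. Since p(0) = det(-L) = 0, x divides p(x).

x^7 - 42x^6 + 735x^5 - 6860x^4 + 36015x^3 - 100842x^2 + 117649x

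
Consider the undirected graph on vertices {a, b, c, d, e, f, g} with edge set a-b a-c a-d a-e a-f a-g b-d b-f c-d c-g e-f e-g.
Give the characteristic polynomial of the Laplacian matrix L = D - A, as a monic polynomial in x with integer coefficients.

Reading degrees in the order [a, b, c, d, e, f, g] gives [6, 3, 3, 3, 3, 3, 3]; set D = diag(6, 3, 3, 3, 3, 3, 3) and form L = D - A. The eigenvalues of L are [0, 2, 2, 4, 4, 5, 7]; the characteristic polynomial is the product of (x - lambda_i), which multiplies out to x^7 - 24x^6 + 231x^5 - 1140x^4 + 3036x^3 - 4128x^2 + 2240x. The coefficient of x^6 equals -trace(L) = -24, matching the sum of degrees. There is one zero in the spectrum, matching the 1 component.

x^7 - 24x^6 + 231x^5 - 1140x^4 + 3036x^3 - 4128x^2 + 2240x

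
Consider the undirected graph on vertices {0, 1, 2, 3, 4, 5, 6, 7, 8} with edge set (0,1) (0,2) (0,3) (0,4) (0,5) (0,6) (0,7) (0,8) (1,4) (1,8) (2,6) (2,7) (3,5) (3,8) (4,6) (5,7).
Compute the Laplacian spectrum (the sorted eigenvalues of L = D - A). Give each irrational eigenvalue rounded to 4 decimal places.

[0, 1.5858, 1.5858, 3, 3, 4.4142, 4.4142, 5, 9]

With the vertex order [0, 1, 2, 3, 4, 5, 6, 7, 8], the degrees are [8, 3, 3, 3, 3, 3, 3, 3, 3], giving D = diag(8, 3, 3, 3, 3, 3, 3, 3, 3) and L = D - A. Diagonalising L (or applying a numerical eigensolver to the 9x9 matrix) gives the spectrum above. The largest eigenvalue, 9, is at most the vertex count 9.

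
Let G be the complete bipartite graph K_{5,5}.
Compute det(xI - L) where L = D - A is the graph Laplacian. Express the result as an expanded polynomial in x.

x^10 - 50x^9 + 1100x^8 - 14000x^7 + 113750x^6 - 612500x^5 + 2187500x^4 - 5000000x^3 + 6640625x^2 - 3906250x

The graph has 10 vertices and degree multiset [5, 5, 5, 5, 5, 5, 5, 5, 5, 5]; D is the diagonal matrix of degrees and L = D - A. L has integer entries, so p(x) = det(xI - L) has integer coefficients. Expanding the determinant yields x^10 - 50x^9 + 1100x^8 - 14000x^7 + 113750x^6 - 612500x^5 + 2187500x^4 - 5000000x^3 + 6640625x^2 - 3906250x. The constant term is 0 because L is singular (the all-ones vector lies in its kernel). By the matrix-tree theorem the graph has (1/10) * product of the nonzero eigenvalues = 390625 spanning trees. There is one zero in the spectrum, matching the 1 component.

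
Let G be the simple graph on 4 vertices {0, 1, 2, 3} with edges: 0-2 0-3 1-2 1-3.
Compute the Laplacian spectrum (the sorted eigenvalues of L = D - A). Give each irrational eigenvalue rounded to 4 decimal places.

Each diagonal entry of L is the vertex degree and each off-diagonal entry is -1 where an edge is present, 0 otherwise; in the order [0, 1, 2, 3] the diagonal is [2, 2, 2, 2]. The multiplicity of 0 as a Laplacian eigenvalue equals the number of connected components. The largest eigenvalue, 4, is at most the vertex count 4. By the matrix-tree theorem the graph has (1/4) * product of the nonzero eigenvalues = 4 spanning trees.

[0, 2, 2, 4]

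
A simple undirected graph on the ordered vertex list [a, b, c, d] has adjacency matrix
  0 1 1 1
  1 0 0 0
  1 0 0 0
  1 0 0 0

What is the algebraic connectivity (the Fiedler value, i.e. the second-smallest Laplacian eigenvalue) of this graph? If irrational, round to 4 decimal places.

1

With the vertex order [a, b, c, d], the degrees are [3, 1, 1, 1], giving D = diag(3, 1, 1, 1) and L = D - A. Computing the eigenvalues of L and sorting gives [0, 1, 1, 4]. The Fiedler value lambda_2 = 1 is strictly positive, so the graph is connected. The eigenvalues sum to 6, which equals trace(L) = 2|E|. By the matrix-tree theorem the graph has (1/4) * product of the nonzero eigenvalues = 1 spanning tree.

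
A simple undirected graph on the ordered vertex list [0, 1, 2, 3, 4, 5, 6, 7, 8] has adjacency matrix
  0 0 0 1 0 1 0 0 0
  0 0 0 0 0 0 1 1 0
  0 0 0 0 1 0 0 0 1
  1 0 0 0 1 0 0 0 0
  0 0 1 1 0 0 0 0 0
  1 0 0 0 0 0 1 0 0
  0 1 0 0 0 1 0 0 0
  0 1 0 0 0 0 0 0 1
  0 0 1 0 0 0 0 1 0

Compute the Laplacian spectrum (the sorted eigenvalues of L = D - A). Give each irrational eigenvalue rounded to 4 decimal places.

With the vertex order [0, 1, 2, 3, 4, 5, 6, 7, 8], the degrees are [2, 2, 2, 2, 2, 2, 2, 2, 2], giving D = diag(2, 2, 2, 2, 2, 2, 2, 2, 2) and L = D - A. Since every row of L sums to 0, the all-ones vector is in the kernel and 0 is an eigenvalue. By the matrix-tree theorem the graph has (1/9) * product of the nonzero eigenvalues = 9 spanning trees.

[0, 0.4679, 0.4679, 1.6527, 1.6527, 3, 3, 3.8794, 3.8794]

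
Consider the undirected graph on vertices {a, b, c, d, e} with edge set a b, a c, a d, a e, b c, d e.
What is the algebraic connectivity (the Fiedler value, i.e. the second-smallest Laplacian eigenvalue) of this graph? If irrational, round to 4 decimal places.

1

Each diagonal entry of L is the vertex degree and each off-diagonal entry is -1 where an edge is present, 0 otherwise; in the order [a, b, c, d, e] the diagonal is [4, 2, 2, 2, 2]. The sorted Laplacian eigenvalues are [0, 1, 3, 3, 5]; the algebraic connectivity is the second entry, 1. By the matrix-tree theorem the graph has (1/5) * product of the nonzero eigenvalues = 9 spanning trees. The eigenvalues sum to 12, which equals trace(L) = 2|E|.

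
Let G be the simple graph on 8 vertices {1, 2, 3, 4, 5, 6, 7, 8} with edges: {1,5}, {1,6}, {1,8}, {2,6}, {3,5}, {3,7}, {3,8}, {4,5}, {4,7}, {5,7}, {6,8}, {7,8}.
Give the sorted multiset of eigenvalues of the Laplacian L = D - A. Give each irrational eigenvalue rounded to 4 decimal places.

[0, 0.6000, 1.7282, 2.5214, 3.6773, 4.5940, 4.9442, 5.9349]

Each diagonal entry of L is the vertex degree and each off-diagonal entry is -1 where an edge is present, 0 otherwise; in the order [1, 2, 3, 4, 5, 6, 7, 8] the diagonal is [3, 1, 3, 2, 4, 3, 4, 4]. The multiplicity of 0 as a Laplacian eigenvalue equals the number of connected components. The single zero eigenvalue shows the graph is connected. There is one zero in the spectrum, matching the 1 component. The largest eigenvalue, 5.9349, is at most the vertex count 8.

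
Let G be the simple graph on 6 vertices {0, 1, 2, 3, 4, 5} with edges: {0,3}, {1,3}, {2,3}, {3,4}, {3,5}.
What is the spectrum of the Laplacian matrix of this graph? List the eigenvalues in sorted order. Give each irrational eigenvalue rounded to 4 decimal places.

[0, 1, 1, 1, 1, 6]

With the vertex order [0, 1, 2, 3, 4, 5], the degrees are [1, 1, 1, 5, 1, 1], giving D = diag(1, 1, 1, 5, 1, 1) and L = D - A. Diagonalising L (or applying a numerical eigensolver to the 6x6 matrix) gives the spectrum above. The single zero eigenvalue shows the graph is connected. There is one zero in the spectrum, matching the 1 component.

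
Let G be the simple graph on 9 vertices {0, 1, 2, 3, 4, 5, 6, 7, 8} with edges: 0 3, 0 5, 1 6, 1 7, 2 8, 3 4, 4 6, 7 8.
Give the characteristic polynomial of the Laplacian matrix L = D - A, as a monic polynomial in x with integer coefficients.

Each diagonal entry of L is the vertex degree and each off-diagonal entry is -1 where an edge is present, 0 otherwise; in the order [0, 1, 2, 3, 4, 5, 6, 7, 8] the diagonal is [2, 2, 1, 2, 2, 1, 2, 2, 2]. L has integer entries, so p(x) = det(xI - L) has integer coefficients. Expanding the determinant yields x^9 - 16x^8 + 105x^7 - 364x^6 + 715x^5 - 792x^4 + 462x^3 - 120x^2 + 9x. The constant term is 0 because L is singular (the all-ones vector lies in its kernel). There is one zero in the spectrum, matching the 1 component. By the matrix-tree theorem the graph has (1/9) * product of the nonzero eigenvalues = 1 spanning tree.

x^9 - 16x^8 + 105x^7 - 364x^6 + 715x^5 - 792x^4 + 462x^3 - 120x^2 + 9x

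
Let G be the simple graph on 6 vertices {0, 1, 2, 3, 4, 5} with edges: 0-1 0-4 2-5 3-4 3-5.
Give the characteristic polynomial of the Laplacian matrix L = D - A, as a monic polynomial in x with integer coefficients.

x^6 - 10x^5 + 36x^4 - 56x^3 + 35x^2 - 6x

Each diagonal entry of L is the vertex degree and each off-diagonal entry is -1 where an edge is present, 0 otherwise; in the order [0, 1, 2, 3, 4, 5] the diagonal is [2, 1, 1, 2, 2, 2]. L has integer entries, so p(x) = det(xI - L) has integer coefficients. Expanding the determinant yields x^6 - 10x^5 + 36x^4 - 56x^3 + 35x^2 - 6x. The coefficient of x^5 equals -trace(L) = -10, matching the sum of degrees. By the matrix-tree theorem the graph has (1/6) * product of the nonzero eigenvalues = 1 spanning tree.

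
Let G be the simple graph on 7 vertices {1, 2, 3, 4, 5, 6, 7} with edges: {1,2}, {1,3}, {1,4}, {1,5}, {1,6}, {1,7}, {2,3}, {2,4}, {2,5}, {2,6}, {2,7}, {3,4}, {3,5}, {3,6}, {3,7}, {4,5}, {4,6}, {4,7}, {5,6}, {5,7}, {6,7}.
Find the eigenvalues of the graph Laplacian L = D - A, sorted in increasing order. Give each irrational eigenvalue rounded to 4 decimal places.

Reading degrees in the order [1, 2, 3, 4, 5, 6, 7] gives [6, 6, 6, 6, 6, 6, 6]; set D = diag(6, 6, 6, 6, 6, 6, 6) and form L = D - A. The multiplicity of 0 as a Laplacian eigenvalue equals the number of connected components. The largest eigenvalue, 7, is at most the vertex count 7.

[0, 7, 7, 7, 7, 7, 7]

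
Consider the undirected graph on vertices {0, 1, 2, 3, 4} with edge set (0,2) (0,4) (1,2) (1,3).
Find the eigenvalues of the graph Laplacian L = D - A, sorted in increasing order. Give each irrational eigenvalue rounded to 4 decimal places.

[0, 0.3820, 1.3820, 2.6180, 3.6180]

Reading degrees in the order [0, 1, 2, 3, 4] gives [2, 2, 2, 1, 1]; set D = diag(2, 2, 2, 1, 1) and form L = D - A. L is symmetric positive semidefinite, so every eigenvalue is real and nonnegative. The single zero eigenvalue shows the graph is connected. By the matrix-tree theorem the graph has (1/5) * product of the nonzero eigenvalues = 1 spanning tree. There is one zero in the spectrum, matching the 1 component.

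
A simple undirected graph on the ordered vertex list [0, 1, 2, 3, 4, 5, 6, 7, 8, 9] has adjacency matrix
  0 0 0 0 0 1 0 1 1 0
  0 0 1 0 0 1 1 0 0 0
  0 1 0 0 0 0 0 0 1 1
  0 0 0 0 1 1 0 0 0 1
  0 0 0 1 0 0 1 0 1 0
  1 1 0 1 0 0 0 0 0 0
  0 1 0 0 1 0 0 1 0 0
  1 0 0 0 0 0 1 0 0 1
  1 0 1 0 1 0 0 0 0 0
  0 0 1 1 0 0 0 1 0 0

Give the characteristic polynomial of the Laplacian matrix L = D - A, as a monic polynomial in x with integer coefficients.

x^10 - 30x^9 + 390x^8 - 2880x^7 + 13305x^6 - 39882x^5 + 77640x^4 - 94800x^3 + 66000x^2 - 20000x

With the vertex order [0, 1, 2, 3, 4, 5, 6, 7, 8, 9], the degrees are [3, 3, 3, 3, 3, 3, 3, 3, 3, 3], giving D = diag(3, 3, 3, 3, 3, 3, 3, 3, 3, 3) and L = D - A. L has integer entries, so p(x) = det(xI - L) has integer coefficients. Expanding the determinant yields x^10 - 30x^9 + 390x^8 - 2880x^7 + 13305x^6 - 39882x^5 + 77640x^4 - 94800x^3 + 66000x^2 - 20000x. The constant term is 0 because L is singular (the all-ones vector lies in its kernel).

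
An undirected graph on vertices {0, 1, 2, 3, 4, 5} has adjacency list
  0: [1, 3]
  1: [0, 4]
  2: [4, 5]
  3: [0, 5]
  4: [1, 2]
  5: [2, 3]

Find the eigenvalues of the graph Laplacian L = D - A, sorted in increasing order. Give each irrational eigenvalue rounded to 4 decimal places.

[0, 1, 1, 3, 3, 4]

Reading degrees in the order [0, 1, 2, 3, 4, 5] gives [2, 2, 2, 2, 2, 2]; set D = diag(2, 2, 2, 2, 2, 2) and form L = D - A. The multiplicity of 0 as a Laplacian eigenvalue equals the number of connected components. The single zero eigenvalue shows the graph is connected. By the matrix-tree theorem the graph has (1/6) * product of the nonzero eigenvalues = 6 spanning trees.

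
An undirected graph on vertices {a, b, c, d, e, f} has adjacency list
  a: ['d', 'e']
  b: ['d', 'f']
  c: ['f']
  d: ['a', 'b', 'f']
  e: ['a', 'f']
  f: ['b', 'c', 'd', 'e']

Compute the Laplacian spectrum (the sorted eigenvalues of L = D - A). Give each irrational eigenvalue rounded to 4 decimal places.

[0, 0.8817, 1.4506, 2.5341, 3.8647, 5.2688]

Each diagonal entry of L is the vertex degree and each off-diagonal entry is -1 where an edge is present, 0 otherwise; in the order [a, b, c, d, e, f] the diagonal is [2, 2, 1, 3, 2, 4]. L is symmetric positive semidefinite, so every eigenvalue is real and nonnegative.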